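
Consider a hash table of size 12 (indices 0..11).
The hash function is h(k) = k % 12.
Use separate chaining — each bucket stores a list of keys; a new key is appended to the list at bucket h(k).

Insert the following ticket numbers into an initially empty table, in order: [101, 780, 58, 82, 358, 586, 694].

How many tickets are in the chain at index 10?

5

101 -> bucket 5
780 -> bucket 0
58 -> bucket 10
82 -> bucket 10 (collision)
358 -> bucket 10 (collision)
586 -> bucket 10 (collision)
694 -> bucket 10 (collision)
Final buckets:
0: 780
1: -
2: -
3: -
4: -
5: 101
6: -
7: -
8: -
9: -
10: 58 -> 82 -> 358 -> 586 -> 694
11: -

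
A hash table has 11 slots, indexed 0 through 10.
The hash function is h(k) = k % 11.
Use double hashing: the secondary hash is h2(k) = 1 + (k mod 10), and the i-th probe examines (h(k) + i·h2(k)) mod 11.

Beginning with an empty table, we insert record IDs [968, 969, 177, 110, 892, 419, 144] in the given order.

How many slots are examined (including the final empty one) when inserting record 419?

968: h=0 -> slot 0
969: h=1 -> slot 1
177: h=1, h2=8, probe 1,9 -> slot 9
110: h=0, h2=1, probe 0,1,2 -> slot 2
892: h=1, h2=3, probe 1,4 -> slot 4
419: h=1, h2=10, probe 1,0,10 -> slot 10
144: h=1, h2=5, probe 1,6 -> slot 6
Table: [968, 969, 110, _, 892, _, 144, _, _, 177, 419]

3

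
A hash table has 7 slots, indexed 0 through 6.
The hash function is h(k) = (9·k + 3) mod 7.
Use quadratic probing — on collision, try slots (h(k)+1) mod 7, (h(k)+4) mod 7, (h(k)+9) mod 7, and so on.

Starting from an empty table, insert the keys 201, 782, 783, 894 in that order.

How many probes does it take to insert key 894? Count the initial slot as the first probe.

201 hashes to 6; slot 6 is free => place at 6.
782 hashes to 6; 6 taken => place at 0.
783 hashes to 1; slot 1 is free => place at 1.
894 hashes to 6; 6,0 taken => place at 3.
Table: [782, 783, _, 894, _, _, 201]

3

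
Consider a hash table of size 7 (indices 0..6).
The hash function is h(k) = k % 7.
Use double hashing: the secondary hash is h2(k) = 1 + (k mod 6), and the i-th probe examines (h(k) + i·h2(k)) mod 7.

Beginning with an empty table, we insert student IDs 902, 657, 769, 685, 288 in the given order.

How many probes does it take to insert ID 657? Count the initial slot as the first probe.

Insert 902: h=6, slot 6 empty => index 6.
Insert 657: h=6, h2=4, slot 6 occupied => index 3.
Insert 769: h=6, h2=2, slot 6 occupied => index 1.
Insert 685: h=6, h2=2, slots 6,1,3 occupied => index 5.
Insert 288: h=1, h2=1, slot 1 occupied => index 2.
Table: [., 769, 288, 657, ., 685, 902]

2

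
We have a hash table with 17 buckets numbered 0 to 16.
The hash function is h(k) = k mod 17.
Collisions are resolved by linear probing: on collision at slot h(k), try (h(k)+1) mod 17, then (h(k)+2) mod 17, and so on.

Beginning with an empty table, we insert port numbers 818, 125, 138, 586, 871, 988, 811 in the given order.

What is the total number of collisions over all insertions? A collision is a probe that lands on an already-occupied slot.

818 hashes to 2; slot 2 is free → place at 2.
125 hashes to 6; slot 6 is free → place at 6.
138 hashes to 2; 2 taken → place at 3.
586 hashes to 8; slot 8 is free → place at 8.
871 hashes to 4; slot 4 is free → place at 4.
988 hashes to 2; 2,3,4 taken → place at 5.
811 hashes to 12; slot 12 is free → place at 12.
Table: [—, —, 818, 138, 871, 988, 125, —, 586, —, —, —, 811, —, —, —, —]

4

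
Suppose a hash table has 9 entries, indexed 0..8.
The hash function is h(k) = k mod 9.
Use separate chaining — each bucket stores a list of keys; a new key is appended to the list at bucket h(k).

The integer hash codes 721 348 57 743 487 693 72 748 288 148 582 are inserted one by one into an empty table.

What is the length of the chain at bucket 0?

721 -> bucket 1
348 -> bucket 6
57 -> bucket 3
743 -> bucket 5
487 -> bucket 1 (collision)
693 -> bucket 0
72 -> bucket 0 (collision)
748 -> bucket 1 (collision)
288 -> bucket 0 (collision)
148 -> bucket 4
582 -> bucket 6 (collision)
Final buckets:
0: 693 -> 72 -> 288
1: 721 -> 487 -> 748
2: .
3: 57
4: 148
5: 743
6: 348 -> 582
7: .
8: .

3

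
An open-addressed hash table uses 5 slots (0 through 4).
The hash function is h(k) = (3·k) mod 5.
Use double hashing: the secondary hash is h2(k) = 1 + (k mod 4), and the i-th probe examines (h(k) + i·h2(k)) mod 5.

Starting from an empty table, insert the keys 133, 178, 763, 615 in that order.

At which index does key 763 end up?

3

133 hashes to 4; slot 4 is free -> place at 4.
178 hashes to 4, h2=3; 4 taken -> place at 2.
763 hashes to 4, h2=4; 4 taken -> place at 3.
615 hashes to 0; slot 0 is free -> place at 0.
Table: [615, _, 178, 763, 133]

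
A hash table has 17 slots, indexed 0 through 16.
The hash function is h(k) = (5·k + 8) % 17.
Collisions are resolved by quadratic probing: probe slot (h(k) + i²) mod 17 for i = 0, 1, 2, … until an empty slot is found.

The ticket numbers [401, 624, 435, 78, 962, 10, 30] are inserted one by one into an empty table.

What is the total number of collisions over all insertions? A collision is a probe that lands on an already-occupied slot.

Insert 401: h=7, slot 7 empty => index 7.
Insert 624: h=0, slot 0 empty => index 0.
Insert 435: h=7, slot 7 occupied => index 8.
Insert 78: h=7, slots 7,8 occupied => index 11.
Insert 962: h=7, slots 7,8,11 occupied => index 16.
Insert 10: h=7, slots 7,8,11,16 occupied => index 6.
Insert 30: h=5, slot 5 empty => index 5.
Table: [624, —, —, —, —, 30, 10, 401, 435, —, —, 78, —, —, —, —, 962]

10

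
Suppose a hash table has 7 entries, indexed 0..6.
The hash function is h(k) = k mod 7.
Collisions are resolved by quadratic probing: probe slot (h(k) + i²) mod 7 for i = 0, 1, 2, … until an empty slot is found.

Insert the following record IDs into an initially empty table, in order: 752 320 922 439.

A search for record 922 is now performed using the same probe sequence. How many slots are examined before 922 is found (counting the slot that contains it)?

2

Insert 752: h=3, slot 3 empty → index 3.
Insert 320: h=5, slot 5 empty → index 5.
Insert 922: h=5, slot 5 occupied → index 6.
Insert 439: h=5, slots 5,6 occupied → index 2.
Table: [∅, ∅, 439, 752, ∅, 320, 922]
Lookup 922: h=5, probe 5,6 → found at 6.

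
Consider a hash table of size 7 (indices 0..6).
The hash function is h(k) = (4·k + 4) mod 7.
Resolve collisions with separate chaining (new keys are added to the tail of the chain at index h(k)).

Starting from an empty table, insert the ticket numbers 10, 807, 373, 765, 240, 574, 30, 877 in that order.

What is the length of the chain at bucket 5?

10 → bucket 2
807 → bucket 5
373 → bucket 5 (collision)
765 → bucket 5 (collision)
240 → bucket 5 (collision)
574 → bucket 4
30 → bucket 5 (collision)
877 → bucket 5 (collision)
Final buckets:
0: .
1: .
2: 10
3: .
4: 574
5: 807 -> 373 -> 765 -> 240 -> 30 -> 877
6: .

6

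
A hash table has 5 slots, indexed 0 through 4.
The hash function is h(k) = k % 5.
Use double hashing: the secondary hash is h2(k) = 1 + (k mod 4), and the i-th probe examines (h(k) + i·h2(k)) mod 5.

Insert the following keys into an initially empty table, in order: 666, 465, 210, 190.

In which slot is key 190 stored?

4

Insert 666: h=1, slot 1 empty → index 1.
Insert 465: h=0, slot 0 empty → index 0.
Insert 210: h=0, h2=3, slot 0 occupied → index 3.
Insert 190: h=0, h2=3, slots 0,3,1 occupied → index 4.
Table: [465, 666, ., 210, 190]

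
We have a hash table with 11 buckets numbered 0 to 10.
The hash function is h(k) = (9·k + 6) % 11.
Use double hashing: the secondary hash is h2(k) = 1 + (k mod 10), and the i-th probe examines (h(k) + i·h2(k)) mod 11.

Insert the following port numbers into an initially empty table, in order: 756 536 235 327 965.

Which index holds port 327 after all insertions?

Insert 756: h=1, slot 1 empty → index 1.
Insert 536: h=1, h2=7, slot 1 occupied → index 8.
Insert 235: h=9, slot 9 empty → index 9.
Insert 327: h=1, h2=8, slots 1,9 occupied → index 6.
Insert 965: h=1, h2=6, slot 1 occupied → index 7.
Table: [_, 756, _, _, _, _, 327, 965, 536, 235, _]

6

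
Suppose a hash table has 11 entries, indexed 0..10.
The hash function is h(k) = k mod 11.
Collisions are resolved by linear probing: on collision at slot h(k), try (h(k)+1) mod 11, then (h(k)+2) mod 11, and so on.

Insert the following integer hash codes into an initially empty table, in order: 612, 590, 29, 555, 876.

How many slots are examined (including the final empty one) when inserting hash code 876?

4

612 hashes to 7; slot 7 is free → place at 7.
590 hashes to 7; 7 taken → place at 8.
29 hashes to 7; 7,8 taken → place at 9.
555 hashes to 5; slot 5 is free → place at 5.
876 hashes to 7; 7,8,9 taken → place at 10.
Table: [∅, ∅, ∅, ∅, ∅, 555, ∅, 612, 590, 29, 876]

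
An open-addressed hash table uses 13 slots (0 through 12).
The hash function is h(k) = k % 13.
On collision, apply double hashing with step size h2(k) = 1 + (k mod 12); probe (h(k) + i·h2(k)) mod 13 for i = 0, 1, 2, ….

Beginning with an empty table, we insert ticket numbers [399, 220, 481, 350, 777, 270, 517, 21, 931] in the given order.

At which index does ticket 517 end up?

399: h=9 => slot 9
220: h=12 => slot 12
481: h=0 => slot 0
350: h=12, h2=3, probe 12,2 => slot 2
777: h=10 => slot 10
270: h=10, h2=7, probe 10,4 => slot 4
517: h=10, h2=2, probe 10,12,1 => slot 1
21: h=8 => slot 8
931: h=8, h2=8, probe 8,3 => slot 3
Table: [481, 517, 350, 931, 270, ., ., ., 21, 399, 777, ., 220]

1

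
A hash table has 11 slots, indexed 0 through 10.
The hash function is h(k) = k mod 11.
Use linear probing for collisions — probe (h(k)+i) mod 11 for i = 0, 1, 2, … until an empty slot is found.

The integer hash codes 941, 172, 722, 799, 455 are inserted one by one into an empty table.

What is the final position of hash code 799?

Insert 941: h=6, slot 6 empty -> index 6.
Insert 172: h=7, slot 7 empty -> index 7.
Insert 722: h=7, slot 7 occupied -> index 8.
Insert 799: h=7, slots 7,8 occupied -> index 9.
Insert 455: h=4, slot 4 empty -> index 4.
Table: [—, —, —, —, 455, —, 941, 172, 722, 799, —]

9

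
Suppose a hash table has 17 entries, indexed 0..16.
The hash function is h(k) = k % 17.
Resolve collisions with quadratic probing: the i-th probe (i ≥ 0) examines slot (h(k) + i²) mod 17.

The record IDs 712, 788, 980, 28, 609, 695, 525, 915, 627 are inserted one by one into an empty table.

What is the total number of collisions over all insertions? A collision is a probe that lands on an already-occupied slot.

9

Insert 712: h=15, slot 15 empty → index 15.
Insert 788: h=6, slot 6 empty → index 6.
Insert 980: h=11, slot 11 empty → index 11.
Insert 28: h=11, slot 11 occupied → index 12.
Insert 609: h=14, slot 14 empty → index 14.
Insert 695: h=15, slot 15 occupied → index 16.
Insert 525: h=15, slots 15,16 occupied → index 2.
Insert 915: h=14, slots 14,15 occupied → index 1.
Insert 627: h=15, slots 15,16,2 occupied → index 7.
Table: [_, 915, 525, _, _, _, 788, 627, _, _, _, 980, 28, _, 609, 712, 695]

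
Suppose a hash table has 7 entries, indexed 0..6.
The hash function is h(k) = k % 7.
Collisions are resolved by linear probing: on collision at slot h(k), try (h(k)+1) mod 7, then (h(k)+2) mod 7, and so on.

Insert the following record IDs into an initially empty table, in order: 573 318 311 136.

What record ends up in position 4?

311

573: h=6 → slot 6
318: h=3 → slot 3
311: h=3, probe 3,4 → slot 4
136: h=3, probe 3,4,5 → slot 5
Table: [., ., ., 318, 311, 136, 573]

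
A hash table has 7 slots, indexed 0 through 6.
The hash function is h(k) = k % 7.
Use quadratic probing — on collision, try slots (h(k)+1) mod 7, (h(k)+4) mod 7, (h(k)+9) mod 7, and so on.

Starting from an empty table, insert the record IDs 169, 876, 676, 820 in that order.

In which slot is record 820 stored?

169: h=1 -> slot 1
876: h=1, probe 1,2 -> slot 2
676: h=4 -> slot 4
820: h=1, probe 1,2,5 -> slot 5
Table: [., 169, 876, ., 676, 820, .]

5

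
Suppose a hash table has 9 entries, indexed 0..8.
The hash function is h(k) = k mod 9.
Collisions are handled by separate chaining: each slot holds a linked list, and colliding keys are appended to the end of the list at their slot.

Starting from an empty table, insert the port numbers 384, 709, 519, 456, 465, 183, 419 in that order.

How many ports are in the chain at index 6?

384 -> bucket 6
709 -> bucket 7
519 -> bucket 6 (collision)
456 -> bucket 6 (collision)
465 -> bucket 6 (collision)
183 -> bucket 3
419 -> bucket 5
Final buckets:
0: _
1: _
2: _
3: 183
4: _
5: 419
6: 384 -> 519 -> 456 -> 465
7: 709
8: _

4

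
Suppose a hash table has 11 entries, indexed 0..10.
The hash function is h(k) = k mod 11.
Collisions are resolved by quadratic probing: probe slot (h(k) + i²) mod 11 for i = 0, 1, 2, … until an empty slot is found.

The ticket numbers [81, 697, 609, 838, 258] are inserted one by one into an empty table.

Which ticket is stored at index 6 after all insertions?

258

Insert 81: h=4, slot 4 empty -> index 4.
Insert 697: h=4, slot 4 occupied -> index 5.
Insert 609: h=4, slots 4,5 occupied -> index 8.
Insert 838: h=2, slot 2 empty -> index 2.
Insert 258: h=5, slot 5 occupied -> index 6.
Table: [-, -, 838, -, 81, 697, 258, -, 609, -, -]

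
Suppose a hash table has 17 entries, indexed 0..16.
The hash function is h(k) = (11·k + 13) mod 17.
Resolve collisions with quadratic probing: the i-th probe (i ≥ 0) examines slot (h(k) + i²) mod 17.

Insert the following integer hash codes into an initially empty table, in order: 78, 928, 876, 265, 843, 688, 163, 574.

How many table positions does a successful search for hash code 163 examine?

5

78: h=4 → slot 4
928: h=4, probe 4,5 → slot 5
876: h=10 → slot 10
265: h=4, probe 4,5,8 → slot 8
843: h=4, probe 4,5,8,13 → slot 13
688: h=16 → slot 16
163: h=4, probe 4,5,8,13,3 → slot 3
574: h=3, probe 3,4,7 → slot 7
Table: [., ., ., 163, 78, 928, ., 574, 265, ., 876, ., ., 843, ., ., 688]
Lookup 163: h=4, probe 4,5,8,13,3 → found at 3.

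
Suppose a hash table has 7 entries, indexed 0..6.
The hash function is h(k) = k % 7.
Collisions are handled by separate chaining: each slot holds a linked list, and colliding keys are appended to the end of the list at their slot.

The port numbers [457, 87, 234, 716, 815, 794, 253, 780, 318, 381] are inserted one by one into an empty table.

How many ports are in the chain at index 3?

Insert 457: h=2, bucket 2 empty -> new chain.
Insert 87: h=3, bucket 3 empty -> new chain.
Insert 234: h=3, bucket 3 nonempty -> append to chain.
Insert 716: h=2, bucket 2 nonempty -> append to chain.
Insert 815: h=3, bucket 3 nonempty -> append to chain.
Insert 794: h=3, bucket 3 nonempty -> append to chain.
Insert 253: h=1, bucket 1 empty -> new chain.
Insert 780: h=3, bucket 3 nonempty -> append to chain.
Insert 318: h=3, bucket 3 nonempty -> append to chain.
Insert 381: h=3, bucket 3 nonempty -> append to chain.
Final buckets:
0: ∅
1: 253
2: 457 -> 716
3: 87 -> 234 -> 815 -> 794 -> 780 -> 318 -> 381
4: ∅
5: ∅
6: ∅

7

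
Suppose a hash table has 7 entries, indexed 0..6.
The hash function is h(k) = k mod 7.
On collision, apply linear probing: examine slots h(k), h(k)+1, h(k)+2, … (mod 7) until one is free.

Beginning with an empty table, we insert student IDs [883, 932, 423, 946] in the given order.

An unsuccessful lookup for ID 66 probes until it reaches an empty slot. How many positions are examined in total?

3

883 hashes to 1; slot 1 is free -> place at 1.
932 hashes to 1; 1 taken -> place at 2.
423 hashes to 3; slot 3 is free -> place at 3.
946 hashes to 1; 1,2,3 taken -> place at 4.
Table: [_, 883, 932, 423, 946, _, _]
Lookup 66: h=3, probe 3,4,5 → slot 5 empty, not found.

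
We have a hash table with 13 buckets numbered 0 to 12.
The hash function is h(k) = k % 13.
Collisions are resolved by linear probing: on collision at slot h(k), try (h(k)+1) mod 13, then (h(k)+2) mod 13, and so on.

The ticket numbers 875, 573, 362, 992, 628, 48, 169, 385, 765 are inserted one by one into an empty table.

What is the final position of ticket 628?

Insert 875: h=4, slot 4 empty → index 4.
Insert 573: h=1, slot 1 empty → index 1.
Insert 362: h=11, slot 11 empty → index 11.
Insert 992: h=4, slot 4 occupied → index 5.
Insert 628: h=4, slots 4,5 occupied → index 6.
Insert 48: h=9, slot 9 empty → index 9.
Insert 169: h=0, slot 0 empty → index 0.
Insert 385: h=8, slot 8 empty → index 8.
Insert 765: h=11, slot 11 occupied → index 12.
Table: [169, 573, -, -, 875, 992, 628, -, 385, 48, -, 362, 765]

6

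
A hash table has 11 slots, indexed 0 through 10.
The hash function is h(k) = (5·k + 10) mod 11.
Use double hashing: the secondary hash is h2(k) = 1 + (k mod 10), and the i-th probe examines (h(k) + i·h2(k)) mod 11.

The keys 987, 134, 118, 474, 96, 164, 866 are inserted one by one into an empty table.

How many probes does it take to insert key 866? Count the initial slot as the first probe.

Insert 987: h=6, slot 6 empty → index 6.
Insert 134: h=9, slot 9 empty → index 9.
Insert 118: h=6, h2=9, slot 6 occupied → index 4.
Insert 474: h=4, h2=5, slots 4,9 occupied → index 3.
Insert 96: h=6, h2=7, slot 6 occupied → index 2.
Insert 164: h=5, slot 5 empty → index 5.
Insert 866: h=6, h2=7, slots 6,2,9,5 occupied → index 1.
Table: [∅, 866, 96, 474, 118, 164, 987, ∅, ∅, 134, ∅]

5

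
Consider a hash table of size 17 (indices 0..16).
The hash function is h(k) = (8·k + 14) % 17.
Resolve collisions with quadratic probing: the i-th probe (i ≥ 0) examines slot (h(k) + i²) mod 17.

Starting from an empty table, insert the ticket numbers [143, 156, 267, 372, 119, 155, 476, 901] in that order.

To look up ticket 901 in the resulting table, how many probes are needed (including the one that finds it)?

4

Insert 143: h=2, slot 2 empty => index 2.
Insert 156: h=4, slot 4 empty => index 4.
Insert 267: h=8, slot 8 empty => index 8.
Insert 372: h=15, slot 15 empty => index 15.
Insert 119: h=14, slot 14 empty => index 14.
Insert 155: h=13, slot 13 empty => index 13.
Insert 476: h=14, slots 14,15 occupied => index 1.
Insert 901: h=14, slots 14,15,1 occupied => index 6.
Table: [_, 476, 143, _, 156, _, 901, _, 267, _, _, _, _, 155, 119, 372, _]
Lookup 901: h=14, probe 14,15,1,6 → found at 6.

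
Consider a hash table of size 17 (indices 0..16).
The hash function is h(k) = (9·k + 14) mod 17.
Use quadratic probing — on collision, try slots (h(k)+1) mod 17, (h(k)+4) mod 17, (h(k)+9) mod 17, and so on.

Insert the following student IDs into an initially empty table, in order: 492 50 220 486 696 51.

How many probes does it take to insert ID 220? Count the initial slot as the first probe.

492: h=5 -> slot 5
50: h=5, probe 5,6 -> slot 6
220: h=5, probe 5,6,9 -> slot 9
486: h=2 -> slot 2
696: h=5, probe 5,6,9,14 -> slot 14
51: h=14, probe 14,15 -> slot 15
Table: [_, _, 486, _, _, 492, 50, _, _, 220, _, _, _, _, 696, 51, _]

3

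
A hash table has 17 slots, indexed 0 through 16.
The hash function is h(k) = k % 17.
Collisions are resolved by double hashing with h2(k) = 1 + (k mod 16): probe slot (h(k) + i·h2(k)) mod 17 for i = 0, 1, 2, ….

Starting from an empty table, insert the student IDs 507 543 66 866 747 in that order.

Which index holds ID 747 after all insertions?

11

507: h=14 -> slot 14
543: h=16 -> slot 16
66: h=15 -> slot 15
866: h=16, h2=3, probe 16,2 -> slot 2
747: h=16, h2=12, probe 16,11 -> slot 11
Table: [., ., 866, ., ., ., ., ., ., ., ., 747, ., ., 507, 66, 543]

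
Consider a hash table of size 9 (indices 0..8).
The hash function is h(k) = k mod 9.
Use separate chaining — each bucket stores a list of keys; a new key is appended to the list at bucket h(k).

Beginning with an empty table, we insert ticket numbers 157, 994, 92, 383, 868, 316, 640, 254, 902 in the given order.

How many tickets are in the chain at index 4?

3

Insert 157: h=4, bucket 4 empty -> new chain.
Insert 994: h=4, bucket 4 nonempty -> append to chain.
Insert 92: h=2, bucket 2 empty -> new chain.
Insert 383: h=5, bucket 5 empty -> new chain.
Insert 868: h=4, bucket 4 nonempty -> append to chain.
Insert 316: h=1, bucket 1 empty -> new chain.
Insert 640: h=1, bucket 1 nonempty -> append to chain.
Insert 254: h=2, bucket 2 nonempty -> append to chain.
Insert 902: h=2, bucket 2 nonempty -> append to chain.
Final buckets:
0: _
1: 316 -> 640
2: 92 -> 254 -> 902
3: _
4: 157 -> 994 -> 868
5: 383
6: _
7: _
8: _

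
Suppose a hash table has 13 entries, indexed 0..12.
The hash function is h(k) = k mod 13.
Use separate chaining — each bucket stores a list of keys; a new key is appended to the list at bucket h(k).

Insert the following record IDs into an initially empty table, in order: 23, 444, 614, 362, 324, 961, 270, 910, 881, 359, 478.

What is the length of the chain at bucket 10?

4

Insert 23: h=10, bucket 10 empty -> new chain.
Insert 444: h=2, bucket 2 empty -> new chain.
Insert 614: h=3, bucket 3 empty -> new chain.
Insert 362: h=11, bucket 11 empty -> new chain.
Insert 324: h=12, bucket 12 empty -> new chain.
Insert 961: h=12, bucket 12 nonempty -> append to chain.
Insert 270: h=10, bucket 10 nonempty -> append to chain.
Insert 910: h=0, bucket 0 empty -> new chain.
Insert 881: h=10, bucket 10 nonempty -> append to chain.
Insert 359: h=8, bucket 8 empty -> new chain.
Insert 478: h=10, bucket 10 nonempty -> append to chain.
Final buckets:
0: 910
1: ∅
2: 444
3: 614
4: ∅
5: ∅
6: ∅
7: ∅
8: 359
9: ∅
10: 23 -> 270 -> 881 -> 478
11: 362
12: 324 -> 961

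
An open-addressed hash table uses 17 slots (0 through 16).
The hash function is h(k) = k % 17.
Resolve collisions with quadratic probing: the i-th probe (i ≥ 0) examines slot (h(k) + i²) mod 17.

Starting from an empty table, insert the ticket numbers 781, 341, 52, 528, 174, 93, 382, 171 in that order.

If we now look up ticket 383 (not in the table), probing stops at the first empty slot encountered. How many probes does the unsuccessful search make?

Insert 781: h=16, slot 16 empty → index 16.
Insert 341: h=1, slot 1 empty → index 1.
Insert 52: h=1, slot 1 occupied → index 2.
Insert 528: h=1, slots 1,2 occupied → index 5.
Insert 174: h=4, slot 4 empty → index 4.
Insert 93: h=8, slot 8 empty → index 8.
Insert 382: h=8, slot 8 occupied → index 9.
Insert 171: h=1, slots 1,2,5 occupied → index 10.
Table: [—, 341, 52, —, 174, 528, —, —, 93, 382, 171, —, —, —, —, —, 781]
Lookup 383: h=9, probe 9,10,13 → slot 13 empty, not found.

3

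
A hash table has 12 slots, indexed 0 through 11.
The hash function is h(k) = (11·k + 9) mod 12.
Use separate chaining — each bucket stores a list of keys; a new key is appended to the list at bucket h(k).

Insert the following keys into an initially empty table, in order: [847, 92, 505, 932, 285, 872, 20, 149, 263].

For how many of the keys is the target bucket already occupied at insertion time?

847 → bucket 2
92 → bucket 1
505 → bucket 8
932 → bucket 1 (collision)
285 → bucket 0
872 → bucket 1 (collision)
20 → bucket 1 (collision)
149 → bucket 4
263 → bucket 10
Final buckets:
0: 285
1: 92 -> 932 -> 872 -> 20
2: 847
3: _
4: 149
5: _
6: _
7: _
8: 505
9: _
10: 263
11: _

3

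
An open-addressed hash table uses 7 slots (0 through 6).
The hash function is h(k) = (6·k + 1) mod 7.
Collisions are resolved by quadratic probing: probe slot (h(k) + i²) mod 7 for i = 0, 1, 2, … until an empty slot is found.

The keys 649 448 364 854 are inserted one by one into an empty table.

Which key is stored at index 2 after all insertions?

364

Insert 649: h=3, slot 3 empty → index 3.
Insert 448: h=1, slot 1 empty → index 1.
Insert 364: h=1, slot 1 occupied → index 2.
Insert 854: h=1, slots 1,2 occupied → index 5.
Table: [., 448, 364, 649, ., 854, .]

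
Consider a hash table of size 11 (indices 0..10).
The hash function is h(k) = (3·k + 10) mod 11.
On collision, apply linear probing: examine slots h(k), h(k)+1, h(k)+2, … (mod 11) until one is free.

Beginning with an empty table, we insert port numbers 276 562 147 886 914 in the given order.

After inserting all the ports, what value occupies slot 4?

914

276 hashes to 2; slot 2 is free => place at 2.
562 hashes to 2; 2 taken => place at 3.
147 hashes to 0; slot 0 is free => place at 0.
886 hashes to 6; slot 6 is free => place at 6.
914 hashes to 2; 2,3 taken => place at 4.
Table: [147, ., 276, 562, 914, ., 886, ., ., ., .]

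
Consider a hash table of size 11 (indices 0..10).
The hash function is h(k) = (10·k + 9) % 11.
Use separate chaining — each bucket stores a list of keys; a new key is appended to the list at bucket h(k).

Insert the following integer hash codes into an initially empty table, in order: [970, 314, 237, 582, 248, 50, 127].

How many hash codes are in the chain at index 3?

970 -> bucket 7
314 -> bucket 3
237 -> bucket 3 (collision)
582 -> bucket 10
248 -> bucket 3 (collision)
50 -> bucket 3 (collision)
127 -> bucket 3 (collision)
Final buckets:
0: ∅
1: ∅
2: ∅
3: 314 -> 237 -> 248 -> 50 -> 127
4: ∅
5: ∅
6: ∅
7: 970
8: ∅
9: ∅
10: 582

5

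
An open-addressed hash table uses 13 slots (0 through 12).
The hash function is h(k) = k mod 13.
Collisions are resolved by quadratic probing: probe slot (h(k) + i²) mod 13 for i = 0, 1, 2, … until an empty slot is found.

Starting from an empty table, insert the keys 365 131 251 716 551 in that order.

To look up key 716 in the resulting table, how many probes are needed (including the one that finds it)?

Insert 365: h=1, slot 1 empty → index 1.
Insert 131: h=1, slot 1 occupied → index 2.
Insert 251: h=4, slot 4 empty → index 4.
Insert 716: h=1, slots 1,2 occupied → index 5.
Insert 551: h=5, slot 5 occupied → index 6.
Table: [., 365, 131, ., 251, 716, 551, ., ., ., ., ., .]
Lookup 716: h=1, probe 1,2,5 → found at 5.

3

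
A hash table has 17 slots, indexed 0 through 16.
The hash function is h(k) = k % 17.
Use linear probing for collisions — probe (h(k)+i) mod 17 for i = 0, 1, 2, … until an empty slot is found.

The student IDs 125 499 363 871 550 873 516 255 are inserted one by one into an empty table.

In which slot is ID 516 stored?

11

125 hashes to 6; slot 6 is free -> place at 6.
499 hashes to 6; 6 taken -> place at 7.
363 hashes to 6; 6,7 taken -> place at 8.
871 hashes to 4; slot 4 is free -> place at 4.
550 hashes to 6; 6,7,8 taken -> place at 9.
873 hashes to 6; 6,7,8,9 taken -> place at 10.
516 hashes to 6; 6,7,8,9,10 taken -> place at 11.
255 hashes to 0; slot 0 is free -> place at 0.
Table: [255, —, —, —, 871, —, 125, 499, 363, 550, 873, 516, —, —, —, —, —]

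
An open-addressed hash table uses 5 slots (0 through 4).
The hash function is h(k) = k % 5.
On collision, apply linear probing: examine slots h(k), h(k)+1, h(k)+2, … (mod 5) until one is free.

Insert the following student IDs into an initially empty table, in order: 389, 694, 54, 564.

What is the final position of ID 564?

Insert 389: h=4, slot 4 empty -> index 4.
Insert 694: h=4, slot 4 occupied -> index 0.
Insert 54: h=4, slots 4,0 occupied -> index 1.
Insert 564: h=4, slots 4,0,1 occupied -> index 2.
Table: [694, 54, 564, —, 389]

2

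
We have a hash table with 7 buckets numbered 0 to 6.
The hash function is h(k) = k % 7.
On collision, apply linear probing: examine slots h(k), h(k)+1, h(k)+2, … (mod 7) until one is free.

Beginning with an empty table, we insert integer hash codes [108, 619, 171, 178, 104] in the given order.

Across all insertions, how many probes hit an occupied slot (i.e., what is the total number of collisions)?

7

108 hashes to 3; slot 3 is free → place at 3.
619 hashes to 3; 3 taken → place at 4.
171 hashes to 3; 3,4 taken → place at 5.
178 hashes to 3; 3,4,5 taken → place at 6.
104 hashes to 6; 6 taken → place at 0.
Table: [104, ., ., 108, 619, 171, 178]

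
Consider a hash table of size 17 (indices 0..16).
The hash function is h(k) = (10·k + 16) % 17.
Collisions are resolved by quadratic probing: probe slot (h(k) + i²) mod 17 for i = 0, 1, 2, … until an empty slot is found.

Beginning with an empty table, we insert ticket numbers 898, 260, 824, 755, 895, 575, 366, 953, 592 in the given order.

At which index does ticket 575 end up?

4

Insert 898: h=3, slot 3 empty → index 3.
Insert 260: h=15, slot 15 empty → index 15.
Insert 824: h=11, slot 11 empty → index 11.
Insert 755: h=1, slot 1 empty → index 1.
Insert 895: h=7, slot 7 empty → index 7.
Insert 575: h=3, slot 3 occupied → index 4.
Insert 366: h=4, slot 4 occupied → index 5.
Insert 953: h=9, slot 9 empty → index 9.
Insert 592: h=3, slots 3,4,7 occupied → index 12.
Table: [-, 755, -, 898, 575, 366, -, 895, -, 953, -, 824, 592, -, -, 260, -]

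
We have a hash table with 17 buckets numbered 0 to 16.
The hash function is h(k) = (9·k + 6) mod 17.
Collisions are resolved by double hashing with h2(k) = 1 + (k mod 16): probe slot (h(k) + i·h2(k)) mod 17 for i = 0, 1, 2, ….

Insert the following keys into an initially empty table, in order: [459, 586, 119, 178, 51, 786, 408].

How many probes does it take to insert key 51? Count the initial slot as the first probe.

4

459 hashes to 6; slot 6 is free => place at 6.
586 hashes to 10; slot 10 is free => place at 10.
119 hashes to 6, h2=8; 6 taken => place at 14.
178 hashes to 10, h2=3; 10 taken => place at 13.
51 hashes to 6, h2=4; 6,10,14 taken => place at 1.
786 hashes to 8; slot 8 is free => place at 8.
408 hashes to 6, h2=9; 6 taken => place at 15.
Table: [—, 51, —, —, —, —, 459, —, 786, —, 586, —, —, 178, 119, 408, —]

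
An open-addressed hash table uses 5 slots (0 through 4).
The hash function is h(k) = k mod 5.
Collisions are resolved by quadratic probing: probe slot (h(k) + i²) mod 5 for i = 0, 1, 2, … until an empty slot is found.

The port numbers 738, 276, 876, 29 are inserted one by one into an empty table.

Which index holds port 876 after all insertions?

Insert 738: h=3, slot 3 empty -> index 3.
Insert 276: h=1, slot 1 empty -> index 1.
Insert 876: h=1, slot 1 occupied -> index 2.
Insert 29: h=4, slot 4 empty -> index 4.
Table: [∅, 276, 876, 738, 29]

2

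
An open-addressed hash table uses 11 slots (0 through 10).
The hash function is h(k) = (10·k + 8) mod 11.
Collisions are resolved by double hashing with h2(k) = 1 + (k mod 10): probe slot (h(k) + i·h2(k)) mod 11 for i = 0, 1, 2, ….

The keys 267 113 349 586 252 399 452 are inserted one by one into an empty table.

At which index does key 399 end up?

267 hashes to 5; slot 5 is free -> place at 5.
113 hashes to 5, h2=4; 5 taken -> place at 9.
349 hashes to 0; slot 0 is free -> place at 0.
586 hashes to 5, h2=7; 5 taken -> place at 1.
252 hashes to 9, h2=3; 9,1 taken -> place at 4.
399 hashes to 5, h2=10; 5,4 taken -> place at 3.
452 hashes to 7; slot 7 is free -> place at 7.
Table: [349, 586, ∅, 399, 252, 267, ∅, 452, ∅, 113, ∅]

3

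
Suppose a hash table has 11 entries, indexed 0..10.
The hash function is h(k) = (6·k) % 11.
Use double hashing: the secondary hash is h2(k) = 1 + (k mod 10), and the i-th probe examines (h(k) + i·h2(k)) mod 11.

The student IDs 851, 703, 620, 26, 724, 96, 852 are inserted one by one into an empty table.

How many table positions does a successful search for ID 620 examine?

2

851 hashes to 2; slot 2 is free → place at 2.
703 hashes to 5; slot 5 is free → place at 5.
620 hashes to 2, h2=1; 2 taken → place at 3.
26 hashes to 2, h2=7; 2 taken → place at 9.
724 hashes to 10; slot 10 is free → place at 10.
96 hashes to 4; slot 4 is free → place at 4.
852 hashes to 8; slot 8 is free → place at 8.
Table: [∅, ∅, 851, 620, 96, 703, ∅, ∅, 852, 26, 724]
Lookup 620: h=2, h2=1, probe 2,3 → found at 3.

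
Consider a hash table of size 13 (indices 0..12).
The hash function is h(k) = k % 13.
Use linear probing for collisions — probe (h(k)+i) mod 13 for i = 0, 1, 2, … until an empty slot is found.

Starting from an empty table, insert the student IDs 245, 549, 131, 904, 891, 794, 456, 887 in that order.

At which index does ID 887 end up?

5

245: h=11 → slot 11
549: h=3 → slot 3
131: h=1 → slot 1
904: h=7 → slot 7
891: h=7, probe 7,8 → slot 8
794: h=1, probe 1,2 → slot 2
456: h=1, probe 1,2,3,4 → slot 4
887: h=3, probe 3,4,5 → slot 5
Table: [—, 131, 794, 549, 456, 887, —, 904, 891, —, —, 245, —]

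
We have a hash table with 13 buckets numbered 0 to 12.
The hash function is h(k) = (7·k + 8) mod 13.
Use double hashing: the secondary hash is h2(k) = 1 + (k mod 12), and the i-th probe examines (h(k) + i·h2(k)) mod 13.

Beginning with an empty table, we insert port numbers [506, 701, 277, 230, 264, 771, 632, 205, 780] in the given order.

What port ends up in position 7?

701

506: h=1 -> slot 1
701: h=1, h2=6, probe 1,7 -> slot 7
277: h=10 -> slot 10
230: h=6 -> slot 6
264: h=10, h2=1, probe 10,11 -> slot 11
771: h=10, h2=4, probe 10,1,5 -> slot 5
632: h=12 -> slot 12
205: h=0 -> slot 0
780: h=8 -> slot 8
Table: [205, 506, —, —, —, 771, 230, 701, 780, —, 277, 264, 632]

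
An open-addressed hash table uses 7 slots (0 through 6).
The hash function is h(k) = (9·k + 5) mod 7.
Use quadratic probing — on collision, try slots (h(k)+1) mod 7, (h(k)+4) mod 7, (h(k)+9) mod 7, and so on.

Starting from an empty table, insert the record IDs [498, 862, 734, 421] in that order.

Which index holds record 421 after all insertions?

498: h=0 => slot 0
862: h=0, probe 0,1 => slot 1
734: h=3 => slot 3
421: h=0, probe 0,1,4 => slot 4
Table: [498, 862, —, 734, 421, —, —]

4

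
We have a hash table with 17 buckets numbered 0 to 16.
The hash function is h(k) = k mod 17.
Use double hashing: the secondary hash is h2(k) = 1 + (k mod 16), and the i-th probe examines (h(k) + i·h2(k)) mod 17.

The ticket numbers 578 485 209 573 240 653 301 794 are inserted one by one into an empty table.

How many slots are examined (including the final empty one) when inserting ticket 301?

578 hashes to 0; slot 0 is free → place at 0.
485 hashes to 9; slot 9 is free → place at 9.
209 hashes to 5; slot 5 is free → place at 5.
573 hashes to 12; slot 12 is free → place at 12.
240 hashes to 2; slot 2 is free → place at 2.
653 hashes to 7; slot 7 is free → place at 7.
301 hashes to 12, h2=14; 12,9 taken → place at 6.
794 hashes to 12, h2=11; 12,6,0 taken → place at 11.
Table: [578, _, 240, _, _, 209, 301, 653, _, 485, _, 794, 573, _, _, _, _]

3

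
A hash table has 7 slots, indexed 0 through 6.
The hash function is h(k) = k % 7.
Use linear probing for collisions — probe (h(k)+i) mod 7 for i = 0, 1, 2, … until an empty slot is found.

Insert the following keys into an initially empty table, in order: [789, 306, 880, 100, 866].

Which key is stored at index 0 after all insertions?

789 hashes to 5; slot 5 is free -> place at 5.
306 hashes to 5; 5 taken -> place at 6.
880 hashes to 5; 5,6 taken -> place at 0.
100 hashes to 2; slot 2 is free -> place at 2.
866 hashes to 5; 5,6,0 taken -> place at 1.
Table: [880, 866, 100, -, -, 789, 306]

880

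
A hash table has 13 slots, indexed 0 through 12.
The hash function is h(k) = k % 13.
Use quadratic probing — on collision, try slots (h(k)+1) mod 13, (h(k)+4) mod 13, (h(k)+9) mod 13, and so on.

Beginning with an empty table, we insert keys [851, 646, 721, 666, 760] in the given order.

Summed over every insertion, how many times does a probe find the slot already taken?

3

Insert 851: h=6, slot 6 empty → index 6.
Insert 646: h=9, slot 9 empty → index 9.
Insert 721: h=6, slot 6 occupied → index 7.
Insert 666: h=3, slot 3 empty → index 3.
Insert 760: h=6, slots 6,7 occupied → index 10.
Table: [-, -, -, 666, -, -, 851, 721, -, 646, 760, -, -]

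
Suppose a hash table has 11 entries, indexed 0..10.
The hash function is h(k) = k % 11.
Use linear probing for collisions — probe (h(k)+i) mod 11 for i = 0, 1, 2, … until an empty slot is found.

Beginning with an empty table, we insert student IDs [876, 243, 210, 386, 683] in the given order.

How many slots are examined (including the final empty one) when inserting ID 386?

876 hashes to 7; slot 7 is free => place at 7.
243 hashes to 1; slot 1 is free => place at 1.
210 hashes to 1; 1 taken => place at 2.
386 hashes to 1; 1,2 taken => place at 3.
683 hashes to 1; 1,2,3 taken => place at 4.
Table: [∅, 243, 210, 386, 683, ∅, ∅, 876, ∅, ∅, ∅]

3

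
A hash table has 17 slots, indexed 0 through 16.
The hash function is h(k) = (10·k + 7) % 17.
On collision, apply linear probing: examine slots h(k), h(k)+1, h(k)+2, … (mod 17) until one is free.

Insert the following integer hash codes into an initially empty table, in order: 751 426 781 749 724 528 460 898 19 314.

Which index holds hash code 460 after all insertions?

4

Insert 751: h=3, slot 3 empty → index 3.
Insert 426: h=0, slot 0 empty → index 0.
Insert 781: h=14, slot 14 empty → index 14.
Insert 749: h=0, slot 0 occupied → index 1.
Insert 724: h=5, slot 5 empty → index 5.
Insert 528: h=0, slots 0,1 occupied → index 2.
Insert 460: h=0, slots 0,1,2,3 occupied → index 4.
Insert 898: h=11, slot 11 empty → index 11.
Insert 19: h=10, slot 10 empty → index 10.
Insert 314: h=2, slots 2,3,4,5 occupied → index 6.
Table: [426, 749, 528, 751, 460, 724, 314, ∅, ∅, ∅, 19, 898, ∅, ∅, 781, ∅, ∅]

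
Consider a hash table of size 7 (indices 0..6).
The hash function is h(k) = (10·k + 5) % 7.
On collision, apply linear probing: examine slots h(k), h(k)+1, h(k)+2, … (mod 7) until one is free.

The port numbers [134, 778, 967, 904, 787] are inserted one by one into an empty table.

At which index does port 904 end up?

4

134 hashes to 1; slot 1 is free => place at 1.
778 hashes to 1; 1 taken => place at 2.
967 hashes to 1; 1,2 taken => place at 3.
904 hashes to 1; 1,2,3 taken => place at 4.
787 hashes to 0; slot 0 is free => place at 0.
Table: [787, 134, 778, 967, 904, ., .]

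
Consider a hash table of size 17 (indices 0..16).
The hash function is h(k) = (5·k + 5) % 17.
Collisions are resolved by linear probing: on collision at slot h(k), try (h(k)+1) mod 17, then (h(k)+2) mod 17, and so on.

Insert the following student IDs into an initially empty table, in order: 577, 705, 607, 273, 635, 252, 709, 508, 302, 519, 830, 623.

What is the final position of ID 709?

15

Insert 577: h=0, slot 0 empty → index 0.
Insert 705: h=11, slot 11 empty → index 11.
Insert 607: h=14, slot 14 empty → index 14.
Insert 273: h=10, slot 10 empty → index 10.
Insert 635: h=1, slot 1 empty → index 1.
Insert 252: h=7, slot 7 empty → index 7.
Insert 709: h=14, slot 14 occupied → index 15.
Insert 508: h=12, slot 12 empty → index 12.
Insert 302: h=2, slot 2 empty → index 2.
Insert 519: h=16, slot 16 empty → index 16.
Insert 830: h=7, slot 7 occupied → index 8.
Insert 623: h=9, slot 9 empty → index 9.
Table: [577, 635, 302, —, —, —, —, 252, 830, 623, 273, 705, 508, —, 607, 709, 519]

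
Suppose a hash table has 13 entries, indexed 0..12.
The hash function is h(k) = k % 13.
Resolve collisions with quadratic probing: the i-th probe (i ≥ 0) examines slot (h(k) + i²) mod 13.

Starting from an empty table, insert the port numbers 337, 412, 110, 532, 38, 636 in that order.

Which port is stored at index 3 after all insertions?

337: h=12 -> slot 12
412: h=9 -> slot 9
110: h=6 -> slot 6
532: h=12, probe 12,0 -> slot 0
38: h=12, probe 12,0,3 -> slot 3
636: h=12, probe 12,0,3,8 -> slot 8
Table: [532, ∅, ∅, 38, ∅, ∅, 110, ∅, 636, 412, ∅, ∅, 337]

38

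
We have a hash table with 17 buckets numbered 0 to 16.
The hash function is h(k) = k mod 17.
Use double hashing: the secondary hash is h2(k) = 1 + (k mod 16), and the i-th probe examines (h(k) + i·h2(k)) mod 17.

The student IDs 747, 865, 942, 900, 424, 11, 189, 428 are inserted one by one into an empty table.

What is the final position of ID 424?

8

747 hashes to 16; slot 16 is free → place at 16.
865 hashes to 15; slot 15 is free → place at 15.
942 hashes to 7; slot 7 is free → place at 7.
900 hashes to 16, h2=5; 16 taken → place at 4.
424 hashes to 16, h2=9; 16 taken → place at 8.
11 hashes to 11; slot 11 is free → place at 11.
189 hashes to 2; slot 2 is free → place at 2.
428 hashes to 3; slot 3 is free → place at 3.
Table: [_, _, 189, 428, 900, _, _, 942, 424, _, _, 11, _, _, _, 865, 747]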